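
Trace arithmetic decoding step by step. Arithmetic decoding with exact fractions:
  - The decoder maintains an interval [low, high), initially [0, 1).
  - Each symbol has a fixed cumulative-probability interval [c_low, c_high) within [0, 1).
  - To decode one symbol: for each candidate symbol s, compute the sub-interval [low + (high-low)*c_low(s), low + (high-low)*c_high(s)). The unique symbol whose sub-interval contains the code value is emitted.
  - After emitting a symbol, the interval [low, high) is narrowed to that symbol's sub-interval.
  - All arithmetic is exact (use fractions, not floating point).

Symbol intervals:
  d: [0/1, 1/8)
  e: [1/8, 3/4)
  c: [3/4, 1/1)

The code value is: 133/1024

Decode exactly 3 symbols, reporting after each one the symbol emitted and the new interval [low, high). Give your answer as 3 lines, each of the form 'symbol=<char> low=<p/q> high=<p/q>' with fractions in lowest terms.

Answer: symbol=e low=1/8 high=3/4
symbol=d low=1/8 high=13/64
symbol=d low=1/8 high=69/512

Derivation:
Step 1: interval [0/1, 1/1), width = 1/1 - 0/1 = 1/1
  'd': [0/1 + 1/1*0/1, 0/1 + 1/1*1/8) = [0/1, 1/8)
  'e': [0/1 + 1/1*1/8, 0/1 + 1/1*3/4) = [1/8, 3/4) <- contains code 133/1024
  'c': [0/1 + 1/1*3/4, 0/1 + 1/1*1/1) = [3/4, 1/1)
  emit 'e', narrow to [1/8, 3/4)
Step 2: interval [1/8, 3/4), width = 3/4 - 1/8 = 5/8
  'd': [1/8 + 5/8*0/1, 1/8 + 5/8*1/8) = [1/8, 13/64) <- contains code 133/1024
  'e': [1/8 + 5/8*1/8, 1/8 + 5/8*3/4) = [13/64, 19/32)
  'c': [1/8 + 5/8*3/4, 1/8 + 5/8*1/1) = [19/32, 3/4)
  emit 'd', narrow to [1/8, 13/64)
Step 3: interval [1/8, 13/64), width = 13/64 - 1/8 = 5/64
  'd': [1/8 + 5/64*0/1, 1/8 + 5/64*1/8) = [1/8, 69/512) <- contains code 133/1024
  'e': [1/8 + 5/64*1/8, 1/8 + 5/64*3/4) = [69/512, 47/256)
  'c': [1/8 + 5/64*3/4, 1/8 + 5/64*1/1) = [47/256, 13/64)
  emit 'd', narrow to [1/8, 69/512)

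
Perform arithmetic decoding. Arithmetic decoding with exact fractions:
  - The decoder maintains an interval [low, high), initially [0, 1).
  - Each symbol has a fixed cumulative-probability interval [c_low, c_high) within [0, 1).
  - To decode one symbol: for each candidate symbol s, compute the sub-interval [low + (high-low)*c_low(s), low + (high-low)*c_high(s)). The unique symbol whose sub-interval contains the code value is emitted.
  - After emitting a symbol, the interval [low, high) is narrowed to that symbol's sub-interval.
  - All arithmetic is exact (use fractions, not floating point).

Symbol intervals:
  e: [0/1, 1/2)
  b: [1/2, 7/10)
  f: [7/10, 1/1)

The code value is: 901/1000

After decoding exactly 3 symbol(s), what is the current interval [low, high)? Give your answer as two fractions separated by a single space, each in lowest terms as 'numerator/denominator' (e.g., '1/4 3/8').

Answer: 223/250 91/100

Derivation:
Step 1: interval [0/1, 1/1), width = 1/1 - 0/1 = 1/1
  'e': [0/1 + 1/1*0/1, 0/1 + 1/1*1/2) = [0/1, 1/2)
  'b': [0/1 + 1/1*1/2, 0/1 + 1/1*7/10) = [1/2, 7/10)
  'f': [0/1 + 1/1*7/10, 0/1 + 1/1*1/1) = [7/10, 1/1) <- contains code 901/1000
  emit 'f', narrow to [7/10, 1/1)
Step 2: interval [7/10, 1/1), width = 1/1 - 7/10 = 3/10
  'e': [7/10 + 3/10*0/1, 7/10 + 3/10*1/2) = [7/10, 17/20)
  'b': [7/10 + 3/10*1/2, 7/10 + 3/10*7/10) = [17/20, 91/100) <- contains code 901/1000
  'f': [7/10 + 3/10*7/10, 7/10 + 3/10*1/1) = [91/100, 1/1)
  emit 'b', narrow to [17/20, 91/100)
Step 3: interval [17/20, 91/100), width = 91/100 - 17/20 = 3/50
  'e': [17/20 + 3/50*0/1, 17/20 + 3/50*1/2) = [17/20, 22/25)
  'b': [17/20 + 3/50*1/2, 17/20 + 3/50*7/10) = [22/25, 223/250)
  'f': [17/20 + 3/50*7/10, 17/20 + 3/50*1/1) = [223/250, 91/100) <- contains code 901/1000
  emit 'f', narrow to [223/250, 91/100)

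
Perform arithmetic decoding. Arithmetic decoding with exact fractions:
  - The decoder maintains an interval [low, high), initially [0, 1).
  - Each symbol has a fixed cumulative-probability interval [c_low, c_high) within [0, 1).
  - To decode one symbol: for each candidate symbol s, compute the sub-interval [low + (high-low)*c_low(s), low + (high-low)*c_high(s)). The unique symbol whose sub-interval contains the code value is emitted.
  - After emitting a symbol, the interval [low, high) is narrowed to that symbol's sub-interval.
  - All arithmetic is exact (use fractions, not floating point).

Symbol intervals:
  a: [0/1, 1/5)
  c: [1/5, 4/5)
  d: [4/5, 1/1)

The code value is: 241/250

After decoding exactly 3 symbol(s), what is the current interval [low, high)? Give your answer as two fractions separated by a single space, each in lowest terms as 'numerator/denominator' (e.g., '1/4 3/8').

Step 1: interval [0/1, 1/1), width = 1/1 - 0/1 = 1/1
  'a': [0/1 + 1/1*0/1, 0/1 + 1/1*1/5) = [0/1, 1/5)
  'c': [0/1 + 1/1*1/5, 0/1 + 1/1*4/5) = [1/5, 4/5)
  'd': [0/1 + 1/1*4/5, 0/1 + 1/1*1/1) = [4/5, 1/1) <- contains code 241/250
  emit 'd', narrow to [4/5, 1/1)
Step 2: interval [4/5, 1/1), width = 1/1 - 4/5 = 1/5
  'a': [4/5 + 1/5*0/1, 4/5 + 1/5*1/5) = [4/5, 21/25)
  'c': [4/5 + 1/5*1/5, 4/5 + 1/5*4/5) = [21/25, 24/25)
  'd': [4/5 + 1/5*4/5, 4/5 + 1/5*1/1) = [24/25, 1/1) <- contains code 241/250
  emit 'd', narrow to [24/25, 1/1)
Step 3: interval [24/25, 1/1), width = 1/1 - 24/25 = 1/25
  'a': [24/25 + 1/25*0/1, 24/25 + 1/25*1/5) = [24/25, 121/125) <- contains code 241/250
  'c': [24/25 + 1/25*1/5, 24/25 + 1/25*4/5) = [121/125, 124/125)
  'd': [24/25 + 1/25*4/5, 24/25 + 1/25*1/1) = [124/125, 1/1)
  emit 'a', narrow to [24/25, 121/125)

Answer: 24/25 121/125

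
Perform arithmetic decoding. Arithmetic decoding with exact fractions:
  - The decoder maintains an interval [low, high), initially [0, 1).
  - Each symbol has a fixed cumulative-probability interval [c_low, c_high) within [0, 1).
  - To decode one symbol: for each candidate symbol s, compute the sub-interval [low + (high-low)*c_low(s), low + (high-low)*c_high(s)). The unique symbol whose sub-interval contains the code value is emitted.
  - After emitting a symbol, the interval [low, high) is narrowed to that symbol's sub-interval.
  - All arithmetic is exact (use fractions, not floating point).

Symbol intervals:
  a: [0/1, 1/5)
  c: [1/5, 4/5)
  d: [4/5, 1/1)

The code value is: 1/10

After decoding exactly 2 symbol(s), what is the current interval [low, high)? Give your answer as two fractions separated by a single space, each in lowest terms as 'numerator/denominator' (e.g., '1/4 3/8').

Answer: 1/25 4/25

Derivation:
Step 1: interval [0/1, 1/1), width = 1/1 - 0/1 = 1/1
  'a': [0/1 + 1/1*0/1, 0/1 + 1/1*1/5) = [0/1, 1/5) <- contains code 1/10
  'c': [0/1 + 1/1*1/5, 0/1 + 1/1*4/5) = [1/5, 4/5)
  'd': [0/1 + 1/1*4/5, 0/1 + 1/1*1/1) = [4/5, 1/1)
  emit 'a', narrow to [0/1, 1/5)
Step 2: interval [0/1, 1/5), width = 1/5 - 0/1 = 1/5
  'a': [0/1 + 1/5*0/1, 0/1 + 1/5*1/5) = [0/1, 1/25)
  'c': [0/1 + 1/5*1/5, 0/1 + 1/5*4/5) = [1/25, 4/25) <- contains code 1/10
  'd': [0/1 + 1/5*4/5, 0/1 + 1/5*1/1) = [4/25, 1/5)
  emit 'c', narrow to [1/25, 4/25)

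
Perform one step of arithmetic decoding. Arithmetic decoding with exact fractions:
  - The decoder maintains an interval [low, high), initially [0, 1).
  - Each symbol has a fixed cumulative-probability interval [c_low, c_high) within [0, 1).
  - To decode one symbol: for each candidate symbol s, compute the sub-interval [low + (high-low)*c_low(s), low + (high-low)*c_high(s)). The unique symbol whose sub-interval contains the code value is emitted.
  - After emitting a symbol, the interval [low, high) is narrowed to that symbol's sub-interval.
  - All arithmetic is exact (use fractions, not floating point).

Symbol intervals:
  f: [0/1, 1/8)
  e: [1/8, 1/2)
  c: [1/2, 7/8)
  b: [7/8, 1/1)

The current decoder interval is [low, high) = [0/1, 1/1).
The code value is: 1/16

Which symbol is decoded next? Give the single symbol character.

Answer: f

Derivation:
Interval width = high − low = 1/1 − 0/1 = 1/1
Scaled code = (code − low) / width = (1/16 − 0/1) / 1/1 = 1/16
  f: [0/1, 1/8) ← scaled code falls here ✓
  e: [1/8, 1/2) 
  c: [1/2, 7/8) 
  b: [7/8, 1/1) 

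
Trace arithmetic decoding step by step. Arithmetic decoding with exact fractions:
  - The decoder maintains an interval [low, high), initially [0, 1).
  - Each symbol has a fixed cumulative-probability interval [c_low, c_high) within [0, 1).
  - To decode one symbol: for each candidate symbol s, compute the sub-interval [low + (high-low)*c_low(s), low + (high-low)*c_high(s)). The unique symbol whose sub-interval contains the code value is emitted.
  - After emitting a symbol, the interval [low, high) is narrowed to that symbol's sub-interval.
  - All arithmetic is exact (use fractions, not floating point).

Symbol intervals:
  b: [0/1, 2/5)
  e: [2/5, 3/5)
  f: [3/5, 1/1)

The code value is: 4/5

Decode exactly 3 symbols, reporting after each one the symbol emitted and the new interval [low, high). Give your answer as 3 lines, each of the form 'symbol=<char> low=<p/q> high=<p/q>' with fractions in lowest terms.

Answer: symbol=f low=3/5 high=1/1
symbol=e low=19/25 high=21/25
symbol=e low=99/125 high=101/125

Derivation:
Step 1: interval [0/1, 1/1), width = 1/1 - 0/1 = 1/1
  'b': [0/1 + 1/1*0/1, 0/1 + 1/1*2/5) = [0/1, 2/5)
  'e': [0/1 + 1/1*2/5, 0/1 + 1/1*3/5) = [2/5, 3/5)
  'f': [0/1 + 1/1*3/5, 0/1 + 1/1*1/1) = [3/5, 1/1) <- contains code 4/5
  emit 'f', narrow to [3/5, 1/1)
Step 2: interval [3/5, 1/1), width = 1/1 - 3/5 = 2/5
  'b': [3/5 + 2/5*0/1, 3/5 + 2/5*2/5) = [3/5, 19/25)
  'e': [3/5 + 2/5*2/5, 3/5 + 2/5*3/5) = [19/25, 21/25) <- contains code 4/5
  'f': [3/5 + 2/5*3/5, 3/5 + 2/5*1/1) = [21/25, 1/1)
  emit 'e', narrow to [19/25, 21/25)
Step 3: interval [19/25, 21/25), width = 21/25 - 19/25 = 2/25
  'b': [19/25 + 2/25*0/1, 19/25 + 2/25*2/5) = [19/25, 99/125)
  'e': [19/25 + 2/25*2/5, 19/25 + 2/25*3/5) = [99/125, 101/125) <- contains code 4/5
  'f': [19/25 + 2/25*3/5, 19/25 + 2/25*1/1) = [101/125, 21/25)
  emit 'e', narrow to [99/125, 101/125)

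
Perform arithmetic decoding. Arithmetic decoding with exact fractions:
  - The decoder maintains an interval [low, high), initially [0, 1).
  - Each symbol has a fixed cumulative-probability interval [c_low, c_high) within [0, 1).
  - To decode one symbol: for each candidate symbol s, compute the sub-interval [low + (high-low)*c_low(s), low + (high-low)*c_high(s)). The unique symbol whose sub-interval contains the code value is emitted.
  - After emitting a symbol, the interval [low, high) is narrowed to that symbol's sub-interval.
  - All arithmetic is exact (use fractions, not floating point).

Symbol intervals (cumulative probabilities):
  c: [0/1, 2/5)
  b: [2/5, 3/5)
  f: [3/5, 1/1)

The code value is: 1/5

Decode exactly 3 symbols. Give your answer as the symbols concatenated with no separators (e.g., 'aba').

Step 1: interval [0/1, 1/1), width = 1/1 - 0/1 = 1/1
  'c': [0/1 + 1/1*0/1, 0/1 + 1/1*2/5) = [0/1, 2/5) <- contains code 1/5
  'b': [0/1 + 1/1*2/5, 0/1 + 1/1*3/5) = [2/5, 3/5)
  'f': [0/1 + 1/1*3/5, 0/1 + 1/1*1/1) = [3/5, 1/1)
  emit 'c', narrow to [0/1, 2/5)
Step 2: interval [0/1, 2/5), width = 2/5 - 0/1 = 2/5
  'c': [0/1 + 2/5*0/1, 0/1 + 2/5*2/5) = [0/1, 4/25)
  'b': [0/1 + 2/5*2/5, 0/1 + 2/5*3/5) = [4/25, 6/25) <- contains code 1/5
  'f': [0/1 + 2/5*3/5, 0/1 + 2/5*1/1) = [6/25, 2/5)
  emit 'b', narrow to [4/25, 6/25)
Step 3: interval [4/25, 6/25), width = 6/25 - 4/25 = 2/25
  'c': [4/25 + 2/25*0/1, 4/25 + 2/25*2/5) = [4/25, 24/125)
  'b': [4/25 + 2/25*2/5, 4/25 + 2/25*3/5) = [24/125, 26/125) <- contains code 1/5
  'f': [4/25 + 2/25*3/5, 4/25 + 2/25*1/1) = [26/125, 6/25)
  emit 'b', narrow to [24/125, 26/125)

Answer: cbb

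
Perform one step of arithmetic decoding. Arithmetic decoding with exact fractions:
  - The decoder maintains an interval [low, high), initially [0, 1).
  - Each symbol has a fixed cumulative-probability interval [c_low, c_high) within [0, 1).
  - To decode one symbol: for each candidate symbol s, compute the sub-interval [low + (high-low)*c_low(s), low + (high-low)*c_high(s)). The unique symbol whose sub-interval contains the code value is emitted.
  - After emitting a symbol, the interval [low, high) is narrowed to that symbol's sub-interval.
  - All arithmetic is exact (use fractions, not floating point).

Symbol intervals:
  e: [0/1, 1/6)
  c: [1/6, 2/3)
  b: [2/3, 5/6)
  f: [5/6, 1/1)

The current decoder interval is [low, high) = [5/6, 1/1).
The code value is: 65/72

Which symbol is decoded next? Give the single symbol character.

Answer: c

Derivation:
Interval width = high − low = 1/1 − 5/6 = 1/6
Scaled code = (code − low) / width = (65/72 − 5/6) / 1/6 = 5/12
  e: [0/1, 1/6) 
  c: [1/6, 2/3) ← scaled code falls here ✓
  b: [2/3, 5/6) 
  f: [5/6, 1/1) 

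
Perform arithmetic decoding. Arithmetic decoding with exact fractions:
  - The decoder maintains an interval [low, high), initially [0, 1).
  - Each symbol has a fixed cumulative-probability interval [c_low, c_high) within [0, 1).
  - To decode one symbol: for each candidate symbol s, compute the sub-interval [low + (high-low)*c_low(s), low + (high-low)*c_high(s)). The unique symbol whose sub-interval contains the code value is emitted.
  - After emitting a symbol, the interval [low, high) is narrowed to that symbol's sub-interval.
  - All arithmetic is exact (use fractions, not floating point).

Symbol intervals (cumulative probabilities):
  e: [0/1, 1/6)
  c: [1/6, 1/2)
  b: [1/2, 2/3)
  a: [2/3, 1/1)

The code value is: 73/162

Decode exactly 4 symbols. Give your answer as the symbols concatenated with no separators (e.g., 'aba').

Step 1: interval [0/1, 1/1), width = 1/1 - 0/1 = 1/1
  'e': [0/1 + 1/1*0/1, 0/1 + 1/1*1/6) = [0/1, 1/6)
  'c': [0/1 + 1/1*1/6, 0/1 + 1/1*1/2) = [1/6, 1/2) <- contains code 73/162
  'b': [0/1 + 1/1*1/2, 0/1 + 1/1*2/3) = [1/2, 2/3)
  'a': [0/1 + 1/1*2/3, 0/1 + 1/1*1/1) = [2/3, 1/1)
  emit 'c', narrow to [1/6, 1/2)
Step 2: interval [1/6, 1/2), width = 1/2 - 1/6 = 1/3
  'e': [1/6 + 1/3*0/1, 1/6 + 1/3*1/6) = [1/6, 2/9)
  'c': [1/6 + 1/3*1/6, 1/6 + 1/3*1/2) = [2/9, 1/3)
  'b': [1/6 + 1/3*1/2, 1/6 + 1/3*2/3) = [1/3, 7/18)
  'a': [1/6 + 1/3*2/3, 1/6 + 1/3*1/1) = [7/18, 1/2) <- contains code 73/162
  emit 'a', narrow to [7/18, 1/2)
Step 3: interval [7/18, 1/2), width = 1/2 - 7/18 = 1/9
  'e': [7/18 + 1/9*0/1, 7/18 + 1/9*1/6) = [7/18, 11/27)
  'c': [7/18 + 1/9*1/6, 7/18 + 1/9*1/2) = [11/27, 4/9)
  'b': [7/18 + 1/9*1/2, 7/18 + 1/9*2/3) = [4/9, 25/54) <- contains code 73/162
  'a': [7/18 + 1/9*2/3, 7/18 + 1/9*1/1) = [25/54, 1/2)
  emit 'b', narrow to [4/9, 25/54)
Step 4: interval [4/9, 25/54), width = 25/54 - 4/9 = 1/54
  'e': [4/9 + 1/54*0/1, 4/9 + 1/54*1/6) = [4/9, 145/324)
  'c': [4/9 + 1/54*1/6, 4/9 + 1/54*1/2) = [145/324, 49/108) <- contains code 73/162
  'b': [4/9 + 1/54*1/2, 4/9 + 1/54*2/3) = [49/108, 37/81)
  'a': [4/9 + 1/54*2/3, 4/9 + 1/54*1/1) = [37/81, 25/54)
  emit 'c', narrow to [145/324, 49/108)

Answer: cabc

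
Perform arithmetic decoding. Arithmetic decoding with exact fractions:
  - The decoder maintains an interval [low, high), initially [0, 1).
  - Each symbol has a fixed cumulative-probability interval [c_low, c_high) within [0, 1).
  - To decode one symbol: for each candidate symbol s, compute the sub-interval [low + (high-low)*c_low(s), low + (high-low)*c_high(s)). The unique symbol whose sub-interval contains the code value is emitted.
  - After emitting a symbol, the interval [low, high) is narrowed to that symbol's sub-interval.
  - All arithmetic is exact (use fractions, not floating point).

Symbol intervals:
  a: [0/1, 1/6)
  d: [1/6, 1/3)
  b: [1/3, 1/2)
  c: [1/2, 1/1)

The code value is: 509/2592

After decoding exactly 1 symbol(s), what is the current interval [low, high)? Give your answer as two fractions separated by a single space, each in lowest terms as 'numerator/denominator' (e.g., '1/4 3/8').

Answer: 1/6 1/3

Derivation:
Step 1: interval [0/1, 1/1), width = 1/1 - 0/1 = 1/1
  'a': [0/1 + 1/1*0/1, 0/1 + 1/1*1/6) = [0/1, 1/6)
  'd': [0/1 + 1/1*1/6, 0/1 + 1/1*1/3) = [1/6, 1/3) <- contains code 509/2592
  'b': [0/1 + 1/1*1/3, 0/1 + 1/1*1/2) = [1/3, 1/2)
  'c': [0/1 + 1/1*1/2, 0/1 + 1/1*1/1) = [1/2, 1/1)
  emit 'd', narrow to [1/6, 1/3)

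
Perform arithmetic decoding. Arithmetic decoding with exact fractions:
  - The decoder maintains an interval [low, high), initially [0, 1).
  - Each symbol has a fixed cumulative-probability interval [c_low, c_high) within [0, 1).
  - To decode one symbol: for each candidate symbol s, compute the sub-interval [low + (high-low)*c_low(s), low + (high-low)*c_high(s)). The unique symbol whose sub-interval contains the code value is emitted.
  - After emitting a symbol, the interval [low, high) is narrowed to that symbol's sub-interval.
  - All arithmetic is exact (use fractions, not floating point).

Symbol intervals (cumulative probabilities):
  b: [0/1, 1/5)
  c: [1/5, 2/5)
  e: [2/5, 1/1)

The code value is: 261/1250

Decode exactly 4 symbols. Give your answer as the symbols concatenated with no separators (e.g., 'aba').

Step 1: interval [0/1, 1/1), width = 1/1 - 0/1 = 1/1
  'b': [0/1 + 1/1*0/1, 0/1 + 1/1*1/5) = [0/1, 1/5)
  'c': [0/1 + 1/1*1/5, 0/1 + 1/1*2/5) = [1/5, 2/5) <- contains code 261/1250
  'e': [0/1 + 1/1*2/5, 0/1 + 1/1*1/1) = [2/5, 1/1)
  emit 'c', narrow to [1/5, 2/5)
Step 2: interval [1/5, 2/5), width = 2/5 - 1/5 = 1/5
  'b': [1/5 + 1/5*0/1, 1/5 + 1/5*1/5) = [1/5, 6/25) <- contains code 261/1250
  'c': [1/5 + 1/5*1/5, 1/5 + 1/5*2/5) = [6/25, 7/25)
  'e': [1/5 + 1/5*2/5, 1/5 + 1/5*1/1) = [7/25, 2/5)
  emit 'b', narrow to [1/5, 6/25)
Step 3: interval [1/5, 6/25), width = 6/25 - 1/5 = 1/25
  'b': [1/5 + 1/25*0/1, 1/5 + 1/25*1/5) = [1/5, 26/125)
  'c': [1/5 + 1/25*1/5, 1/5 + 1/25*2/5) = [26/125, 27/125) <- contains code 261/1250
  'e': [1/5 + 1/25*2/5, 1/5 + 1/25*1/1) = [27/125, 6/25)
  emit 'c', narrow to [26/125, 27/125)
Step 4: interval [26/125, 27/125), width = 27/125 - 26/125 = 1/125
  'b': [26/125 + 1/125*0/1, 26/125 + 1/125*1/5) = [26/125, 131/625) <- contains code 261/1250
  'c': [26/125 + 1/125*1/5, 26/125 + 1/125*2/5) = [131/625, 132/625)
  'e': [26/125 + 1/125*2/5, 26/125 + 1/125*1/1) = [132/625, 27/125)
  emit 'b', narrow to [26/125, 131/625)

Answer: cbcb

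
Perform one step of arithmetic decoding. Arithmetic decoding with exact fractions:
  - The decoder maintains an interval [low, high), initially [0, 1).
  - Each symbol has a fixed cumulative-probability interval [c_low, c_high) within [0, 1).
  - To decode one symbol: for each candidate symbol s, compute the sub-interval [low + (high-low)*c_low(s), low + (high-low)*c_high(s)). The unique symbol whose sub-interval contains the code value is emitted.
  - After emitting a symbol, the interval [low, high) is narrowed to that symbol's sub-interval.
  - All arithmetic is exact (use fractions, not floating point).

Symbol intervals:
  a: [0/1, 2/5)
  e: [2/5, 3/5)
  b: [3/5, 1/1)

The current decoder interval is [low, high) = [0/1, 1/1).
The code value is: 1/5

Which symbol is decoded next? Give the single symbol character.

Answer: a

Derivation:
Interval width = high − low = 1/1 − 0/1 = 1/1
Scaled code = (code − low) / width = (1/5 − 0/1) / 1/1 = 1/5
  a: [0/1, 2/5) ← scaled code falls here ✓
  e: [2/5, 3/5) 
  b: [3/5, 1/1) 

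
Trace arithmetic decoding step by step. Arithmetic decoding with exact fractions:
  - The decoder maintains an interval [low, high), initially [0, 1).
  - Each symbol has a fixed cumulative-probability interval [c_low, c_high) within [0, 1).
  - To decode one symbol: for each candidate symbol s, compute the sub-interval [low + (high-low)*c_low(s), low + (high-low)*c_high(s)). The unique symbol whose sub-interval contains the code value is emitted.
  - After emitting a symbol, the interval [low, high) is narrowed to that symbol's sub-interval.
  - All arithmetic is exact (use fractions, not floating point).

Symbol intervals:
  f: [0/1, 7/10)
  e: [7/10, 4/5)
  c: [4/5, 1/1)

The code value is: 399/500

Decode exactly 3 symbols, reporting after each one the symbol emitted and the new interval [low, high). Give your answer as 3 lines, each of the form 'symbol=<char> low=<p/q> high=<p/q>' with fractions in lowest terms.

Step 1: interval [0/1, 1/1), width = 1/1 - 0/1 = 1/1
  'f': [0/1 + 1/1*0/1, 0/1 + 1/1*7/10) = [0/1, 7/10)
  'e': [0/1 + 1/1*7/10, 0/1 + 1/1*4/5) = [7/10, 4/5) <- contains code 399/500
  'c': [0/1 + 1/1*4/5, 0/1 + 1/1*1/1) = [4/5, 1/1)
  emit 'e', narrow to [7/10, 4/5)
Step 2: interval [7/10, 4/5), width = 4/5 - 7/10 = 1/10
  'f': [7/10 + 1/10*0/1, 7/10 + 1/10*7/10) = [7/10, 77/100)
  'e': [7/10 + 1/10*7/10, 7/10 + 1/10*4/5) = [77/100, 39/50)
  'c': [7/10 + 1/10*4/5, 7/10 + 1/10*1/1) = [39/50, 4/5) <- contains code 399/500
  emit 'c', narrow to [39/50, 4/5)
Step 3: interval [39/50, 4/5), width = 4/5 - 39/50 = 1/50
  'f': [39/50 + 1/50*0/1, 39/50 + 1/50*7/10) = [39/50, 397/500)
  'e': [39/50 + 1/50*7/10, 39/50 + 1/50*4/5) = [397/500, 199/250)
  'c': [39/50 + 1/50*4/5, 39/50 + 1/50*1/1) = [199/250, 4/5) <- contains code 399/500
  emit 'c', narrow to [199/250, 4/5)

Answer: symbol=e low=7/10 high=4/5
symbol=c low=39/50 high=4/5
symbol=c low=199/250 high=4/5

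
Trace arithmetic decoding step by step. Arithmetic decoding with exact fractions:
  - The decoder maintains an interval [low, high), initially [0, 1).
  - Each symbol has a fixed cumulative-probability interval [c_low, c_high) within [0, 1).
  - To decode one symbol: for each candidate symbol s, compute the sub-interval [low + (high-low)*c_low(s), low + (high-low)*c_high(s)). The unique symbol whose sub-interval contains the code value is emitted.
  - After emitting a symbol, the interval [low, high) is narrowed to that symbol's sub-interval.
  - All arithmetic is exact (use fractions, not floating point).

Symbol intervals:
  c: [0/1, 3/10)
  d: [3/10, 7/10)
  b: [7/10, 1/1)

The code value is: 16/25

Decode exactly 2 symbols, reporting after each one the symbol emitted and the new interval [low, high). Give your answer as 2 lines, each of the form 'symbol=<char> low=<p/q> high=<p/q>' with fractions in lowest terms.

Answer: symbol=d low=3/10 high=7/10
symbol=b low=29/50 high=7/10

Derivation:
Step 1: interval [0/1, 1/1), width = 1/1 - 0/1 = 1/1
  'c': [0/1 + 1/1*0/1, 0/1 + 1/1*3/10) = [0/1, 3/10)
  'd': [0/1 + 1/1*3/10, 0/1 + 1/1*7/10) = [3/10, 7/10) <- contains code 16/25
  'b': [0/1 + 1/1*7/10, 0/1 + 1/1*1/1) = [7/10, 1/1)
  emit 'd', narrow to [3/10, 7/10)
Step 2: interval [3/10, 7/10), width = 7/10 - 3/10 = 2/5
  'c': [3/10 + 2/5*0/1, 3/10 + 2/5*3/10) = [3/10, 21/50)
  'd': [3/10 + 2/5*3/10, 3/10 + 2/5*7/10) = [21/50, 29/50)
  'b': [3/10 + 2/5*7/10, 3/10 + 2/5*1/1) = [29/50, 7/10) <- contains code 16/25
  emit 'b', narrow to [29/50, 7/10)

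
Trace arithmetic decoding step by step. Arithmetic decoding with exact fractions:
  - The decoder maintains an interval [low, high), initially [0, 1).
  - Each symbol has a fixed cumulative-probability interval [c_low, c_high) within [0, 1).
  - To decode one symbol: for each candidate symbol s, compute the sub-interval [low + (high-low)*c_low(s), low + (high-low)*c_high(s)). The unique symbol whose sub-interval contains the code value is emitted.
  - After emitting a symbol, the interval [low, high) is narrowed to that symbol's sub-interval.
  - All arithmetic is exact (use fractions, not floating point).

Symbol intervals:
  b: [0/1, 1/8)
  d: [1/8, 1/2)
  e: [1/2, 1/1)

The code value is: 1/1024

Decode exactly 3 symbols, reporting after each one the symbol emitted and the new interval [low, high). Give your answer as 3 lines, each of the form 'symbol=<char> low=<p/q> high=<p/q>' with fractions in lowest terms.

Answer: symbol=b low=0/1 high=1/8
symbol=b low=0/1 high=1/64
symbol=b low=0/1 high=1/512

Derivation:
Step 1: interval [0/1, 1/1), width = 1/1 - 0/1 = 1/1
  'b': [0/1 + 1/1*0/1, 0/1 + 1/1*1/8) = [0/1, 1/8) <- contains code 1/1024
  'd': [0/1 + 1/1*1/8, 0/1 + 1/1*1/2) = [1/8, 1/2)
  'e': [0/1 + 1/1*1/2, 0/1 + 1/1*1/1) = [1/2, 1/1)
  emit 'b', narrow to [0/1, 1/8)
Step 2: interval [0/1, 1/8), width = 1/8 - 0/1 = 1/8
  'b': [0/1 + 1/8*0/1, 0/1 + 1/8*1/8) = [0/1, 1/64) <- contains code 1/1024
  'd': [0/1 + 1/8*1/8, 0/1 + 1/8*1/2) = [1/64, 1/16)
  'e': [0/1 + 1/8*1/2, 0/1 + 1/8*1/1) = [1/16, 1/8)
  emit 'b', narrow to [0/1, 1/64)
Step 3: interval [0/1, 1/64), width = 1/64 - 0/1 = 1/64
  'b': [0/1 + 1/64*0/1, 0/1 + 1/64*1/8) = [0/1, 1/512) <- contains code 1/1024
  'd': [0/1 + 1/64*1/8, 0/1 + 1/64*1/2) = [1/512, 1/128)
  'e': [0/1 + 1/64*1/2, 0/1 + 1/64*1/1) = [1/128, 1/64)
  emit 'b', narrow to [0/1, 1/512)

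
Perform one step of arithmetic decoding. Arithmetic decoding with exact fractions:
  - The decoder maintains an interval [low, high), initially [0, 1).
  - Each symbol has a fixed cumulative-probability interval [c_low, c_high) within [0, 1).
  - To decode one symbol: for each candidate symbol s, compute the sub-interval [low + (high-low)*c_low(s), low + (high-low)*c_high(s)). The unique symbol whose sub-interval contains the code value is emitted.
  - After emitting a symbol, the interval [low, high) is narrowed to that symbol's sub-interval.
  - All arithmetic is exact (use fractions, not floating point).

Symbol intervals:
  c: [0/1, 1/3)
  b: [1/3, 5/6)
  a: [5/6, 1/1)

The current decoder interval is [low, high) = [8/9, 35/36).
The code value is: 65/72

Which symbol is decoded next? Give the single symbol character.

Answer: c

Derivation:
Interval width = high − low = 35/36 − 8/9 = 1/12
Scaled code = (code − low) / width = (65/72 − 8/9) / 1/12 = 1/6
  c: [0/1, 1/3) ← scaled code falls here ✓
  b: [1/3, 5/6) 
  a: [5/6, 1/1) 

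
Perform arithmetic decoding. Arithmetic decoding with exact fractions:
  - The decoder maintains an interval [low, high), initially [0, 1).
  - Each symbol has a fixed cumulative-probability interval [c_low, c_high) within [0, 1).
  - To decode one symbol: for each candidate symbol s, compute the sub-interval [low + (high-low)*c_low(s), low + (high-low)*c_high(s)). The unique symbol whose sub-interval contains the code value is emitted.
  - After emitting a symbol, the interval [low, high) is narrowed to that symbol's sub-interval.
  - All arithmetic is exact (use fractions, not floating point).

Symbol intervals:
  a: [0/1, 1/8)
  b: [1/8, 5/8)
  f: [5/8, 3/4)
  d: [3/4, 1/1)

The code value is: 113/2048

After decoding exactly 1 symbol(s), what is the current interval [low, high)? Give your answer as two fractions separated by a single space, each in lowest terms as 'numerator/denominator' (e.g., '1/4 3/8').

Answer: 0/1 1/8

Derivation:
Step 1: interval [0/1, 1/1), width = 1/1 - 0/1 = 1/1
  'a': [0/1 + 1/1*0/1, 0/1 + 1/1*1/8) = [0/1, 1/8) <- contains code 113/2048
  'b': [0/1 + 1/1*1/8, 0/1 + 1/1*5/8) = [1/8, 5/8)
  'f': [0/1 + 1/1*5/8, 0/1 + 1/1*3/4) = [5/8, 3/4)
  'd': [0/1 + 1/1*3/4, 0/1 + 1/1*1/1) = [3/4, 1/1)
  emit 'a', narrow to [0/1, 1/8)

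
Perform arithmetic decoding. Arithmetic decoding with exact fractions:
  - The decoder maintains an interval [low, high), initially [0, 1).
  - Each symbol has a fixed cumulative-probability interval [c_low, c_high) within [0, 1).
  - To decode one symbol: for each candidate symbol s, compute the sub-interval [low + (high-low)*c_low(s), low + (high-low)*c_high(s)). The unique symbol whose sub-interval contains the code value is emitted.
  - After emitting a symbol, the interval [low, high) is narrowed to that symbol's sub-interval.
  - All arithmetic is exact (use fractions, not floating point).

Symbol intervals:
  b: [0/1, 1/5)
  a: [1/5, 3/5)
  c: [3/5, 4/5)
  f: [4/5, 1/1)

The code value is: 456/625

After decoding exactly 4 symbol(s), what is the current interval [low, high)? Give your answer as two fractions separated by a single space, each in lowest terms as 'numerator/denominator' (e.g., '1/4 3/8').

Answer: 91/125 457/625

Derivation:
Step 1: interval [0/1, 1/1), width = 1/1 - 0/1 = 1/1
  'b': [0/1 + 1/1*0/1, 0/1 + 1/1*1/5) = [0/1, 1/5)
  'a': [0/1 + 1/1*1/5, 0/1 + 1/1*3/5) = [1/5, 3/5)
  'c': [0/1 + 1/1*3/5, 0/1 + 1/1*4/5) = [3/5, 4/5) <- contains code 456/625
  'f': [0/1 + 1/1*4/5, 0/1 + 1/1*1/1) = [4/5, 1/1)
  emit 'c', narrow to [3/5, 4/5)
Step 2: interval [3/5, 4/5), width = 4/5 - 3/5 = 1/5
  'b': [3/5 + 1/5*0/1, 3/5 + 1/5*1/5) = [3/5, 16/25)
  'a': [3/5 + 1/5*1/5, 3/5 + 1/5*3/5) = [16/25, 18/25)
  'c': [3/5 + 1/5*3/5, 3/5 + 1/5*4/5) = [18/25, 19/25) <- contains code 456/625
  'f': [3/5 + 1/5*4/5, 3/5 + 1/5*1/1) = [19/25, 4/5)
  emit 'c', narrow to [18/25, 19/25)
Step 3: interval [18/25, 19/25), width = 19/25 - 18/25 = 1/25
  'b': [18/25 + 1/25*0/1, 18/25 + 1/25*1/5) = [18/25, 91/125)
  'a': [18/25 + 1/25*1/5, 18/25 + 1/25*3/5) = [91/125, 93/125) <- contains code 456/625
  'c': [18/25 + 1/25*3/5, 18/25 + 1/25*4/5) = [93/125, 94/125)
  'f': [18/25 + 1/25*4/5, 18/25 + 1/25*1/1) = [94/125, 19/25)
  emit 'a', narrow to [91/125, 93/125)
Step 4: interval [91/125, 93/125), width = 93/125 - 91/125 = 2/125
  'b': [91/125 + 2/125*0/1, 91/125 + 2/125*1/5) = [91/125, 457/625) <- contains code 456/625
  'a': [91/125 + 2/125*1/5, 91/125 + 2/125*3/5) = [457/625, 461/625)
  'c': [91/125 + 2/125*3/5, 91/125 + 2/125*4/5) = [461/625, 463/625)
  'f': [91/125 + 2/125*4/5, 91/125 + 2/125*1/1) = [463/625, 93/125)
  emit 'b', narrow to [91/125, 457/625)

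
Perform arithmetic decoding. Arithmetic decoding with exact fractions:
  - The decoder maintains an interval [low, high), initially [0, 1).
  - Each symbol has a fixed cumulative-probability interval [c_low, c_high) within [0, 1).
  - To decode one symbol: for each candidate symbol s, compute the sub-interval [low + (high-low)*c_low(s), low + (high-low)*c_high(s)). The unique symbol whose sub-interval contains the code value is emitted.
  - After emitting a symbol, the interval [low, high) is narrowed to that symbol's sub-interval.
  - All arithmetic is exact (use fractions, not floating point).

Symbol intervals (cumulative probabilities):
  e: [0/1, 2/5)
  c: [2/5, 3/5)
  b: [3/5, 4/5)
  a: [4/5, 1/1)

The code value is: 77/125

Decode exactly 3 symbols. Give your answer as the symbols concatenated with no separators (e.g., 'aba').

Answer: bee

Derivation:
Step 1: interval [0/1, 1/1), width = 1/1 - 0/1 = 1/1
  'e': [0/1 + 1/1*0/1, 0/1 + 1/1*2/5) = [0/1, 2/5)
  'c': [0/1 + 1/1*2/5, 0/1 + 1/1*3/5) = [2/5, 3/5)
  'b': [0/1 + 1/1*3/5, 0/1 + 1/1*4/5) = [3/5, 4/5) <- contains code 77/125
  'a': [0/1 + 1/1*4/5, 0/1 + 1/1*1/1) = [4/5, 1/1)
  emit 'b', narrow to [3/5, 4/5)
Step 2: interval [3/5, 4/5), width = 4/5 - 3/5 = 1/5
  'e': [3/5 + 1/5*0/1, 3/5 + 1/5*2/5) = [3/5, 17/25) <- contains code 77/125
  'c': [3/5 + 1/5*2/5, 3/5 + 1/5*3/5) = [17/25, 18/25)
  'b': [3/5 + 1/5*3/5, 3/5 + 1/5*4/5) = [18/25, 19/25)
  'a': [3/5 + 1/5*4/5, 3/5 + 1/5*1/1) = [19/25, 4/5)
  emit 'e', narrow to [3/5, 17/25)
Step 3: interval [3/5, 17/25), width = 17/25 - 3/5 = 2/25
  'e': [3/5 + 2/25*0/1, 3/5 + 2/25*2/5) = [3/5, 79/125) <- contains code 77/125
  'c': [3/5 + 2/25*2/5, 3/5 + 2/25*3/5) = [79/125, 81/125)
  'b': [3/5 + 2/25*3/5, 3/5 + 2/25*4/5) = [81/125, 83/125)
  'a': [3/5 + 2/25*4/5, 3/5 + 2/25*1/1) = [83/125, 17/25)
  emit 'e', narrow to [3/5, 79/125)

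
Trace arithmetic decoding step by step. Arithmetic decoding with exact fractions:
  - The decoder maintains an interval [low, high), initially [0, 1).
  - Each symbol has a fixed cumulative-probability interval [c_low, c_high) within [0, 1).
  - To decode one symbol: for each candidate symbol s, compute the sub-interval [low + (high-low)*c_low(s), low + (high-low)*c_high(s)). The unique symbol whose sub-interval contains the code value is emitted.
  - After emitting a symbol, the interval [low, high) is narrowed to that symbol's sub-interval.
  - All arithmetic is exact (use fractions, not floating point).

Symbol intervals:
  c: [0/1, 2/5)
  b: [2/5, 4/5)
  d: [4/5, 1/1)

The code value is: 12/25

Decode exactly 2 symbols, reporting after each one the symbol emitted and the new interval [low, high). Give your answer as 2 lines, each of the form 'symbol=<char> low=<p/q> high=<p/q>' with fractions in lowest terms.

Answer: symbol=b low=2/5 high=4/5
symbol=c low=2/5 high=14/25

Derivation:
Step 1: interval [0/1, 1/1), width = 1/1 - 0/1 = 1/1
  'c': [0/1 + 1/1*0/1, 0/1 + 1/1*2/5) = [0/1, 2/5)
  'b': [0/1 + 1/1*2/5, 0/1 + 1/1*4/5) = [2/5, 4/5) <- contains code 12/25
  'd': [0/1 + 1/1*4/5, 0/1 + 1/1*1/1) = [4/5, 1/1)
  emit 'b', narrow to [2/5, 4/5)
Step 2: interval [2/5, 4/5), width = 4/5 - 2/5 = 2/5
  'c': [2/5 + 2/5*0/1, 2/5 + 2/5*2/5) = [2/5, 14/25) <- contains code 12/25
  'b': [2/5 + 2/5*2/5, 2/5 + 2/5*4/5) = [14/25, 18/25)
  'd': [2/5 + 2/5*4/5, 2/5 + 2/5*1/1) = [18/25, 4/5)
  emit 'c', narrow to [2/5, 14/25)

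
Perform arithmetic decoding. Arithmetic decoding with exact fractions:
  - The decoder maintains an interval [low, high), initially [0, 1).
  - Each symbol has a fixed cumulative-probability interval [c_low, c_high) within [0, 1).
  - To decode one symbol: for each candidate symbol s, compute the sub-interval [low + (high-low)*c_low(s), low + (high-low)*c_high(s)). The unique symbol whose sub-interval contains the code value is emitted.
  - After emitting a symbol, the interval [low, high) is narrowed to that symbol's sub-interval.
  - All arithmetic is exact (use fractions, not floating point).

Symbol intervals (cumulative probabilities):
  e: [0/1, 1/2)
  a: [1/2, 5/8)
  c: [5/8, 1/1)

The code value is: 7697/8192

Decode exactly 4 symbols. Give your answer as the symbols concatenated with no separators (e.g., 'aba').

Answer: ccaa

Derivation:
Step 1: interval [0/1, 1/1), width = 1/1 - 0/1 = 1/1
  'e': [0/1 + 1/1*0/1, 0/1 + 1/1*1/2) = [0/1, 1/2)
  'a': [0/1 + 1/1*1/2, 0/1 + 1/1*5/8) = [1/2, 5/8)
  'c': [0/1 + 1/1*5/8, 0/1 + 1/1*1/1) = [5/8, 1/1) <- contains code 7697/8192
  emit 'c', narrow to [5/8, 1/1)
Step 2: interval [5/8, 1/1), width = 1/1 - 5/8 = 3/8
  'e': [5/8 + 3/8*0/1, 5/8 + 3/8*1/2) = [5/8, 13/16)
  'a': [5/8 + 3/8*1/2, 5/8 + 3/8*5/8) = [13/16, 55/64)
  'c': [5/8 + 3/8*5/8, 5/8 + 3/8*1/1) = [55/64, 1/1) <- contains code 7697/8192
  emit 'c', narrow to [55/64, 1/1)
Step 3: interval [55/64, 1/1), width = 1/1 - 55/64 = 9/64
  'e': [55/64 + 9/64*0/1, 55/64 + 9/64*1/2) = [55/64, 119/128)
  'a': [55/64 + 9/64*1/2, 55/64 + 9/64*5/8) = [119/128, 485/512) <- contains code 7697/8192
  'c': [55/64 + 9/64*5/8, 55/64 + 9/64*1/1) = [485/512, 1/1)
  emit 'a', narrow to [119/128, 485/512)
Step 4: interval [119/128, 485/512), width = 485/512 - 119/128 = 9/512
  'e': [119/128 + 9/512*0/1, 119/128 + 9/512*1/2) = [119/128, 961/1024)
  'a': [119/128 + 9/512*1/2, 119/128 + 9/512*5/8) = [961/1024, 3853/4096) <- contains code 7697/8192
  'c': [119/128 + 9/512*5/8, 119/128 + 9/512*1/1) = [3853/4096, 485/512)
  emit 'a', narrow to [961/1024, 3853/4096)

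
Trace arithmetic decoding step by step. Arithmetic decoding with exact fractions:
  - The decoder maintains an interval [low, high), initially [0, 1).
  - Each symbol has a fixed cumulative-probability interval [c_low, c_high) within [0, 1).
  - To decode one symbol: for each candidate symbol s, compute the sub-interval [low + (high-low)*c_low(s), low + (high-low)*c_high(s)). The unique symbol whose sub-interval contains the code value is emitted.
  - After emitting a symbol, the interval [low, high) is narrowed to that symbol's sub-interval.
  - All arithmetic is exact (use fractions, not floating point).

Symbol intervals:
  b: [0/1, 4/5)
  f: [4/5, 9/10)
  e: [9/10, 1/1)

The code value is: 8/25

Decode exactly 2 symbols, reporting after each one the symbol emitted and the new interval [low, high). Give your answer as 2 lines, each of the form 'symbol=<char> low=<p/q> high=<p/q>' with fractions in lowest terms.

Step 1: interval [0/1, 1/1), width = 1/1 - 0/1 = 1/1
  'b': [0/1 + 1/1*0/1, 0/1 + 1/1*4/5) = [0/1, 4/5) <- contains code 8/25
  'f': [0/1 + 1/1*4/5, 0/1 + 1/1*9/10) = [4/5, 9/10)
  'e': [0/1 + 1/1*9/10, 0/1 + 1/1*1/1) = [9/10, 1/1)
  emit 'b', narrow to [0/1, 4/5)
Step 2: interval [0/1, 4/5), width = 4/5 - 0/1 = 4/5
  'b': [0/1 + 4/5*0/1, 0/1 + 4/5*4/5) = [0/1, 16/25) <- contains code 8/25
  'f': [0/1 + 4/5*4/5, 0/1 + 4/5*9/10) = [16/25, 18/25)
  'e': [0/1 + 4/5*9/10, 0/1 + 4/5*1/1) = [18/25, 4/5)
  emit 'b', narrow to [0/1, 16/25)

Answer: symbol=b low=0/1 high=4/5
symbol=b low=0/1 high=16/25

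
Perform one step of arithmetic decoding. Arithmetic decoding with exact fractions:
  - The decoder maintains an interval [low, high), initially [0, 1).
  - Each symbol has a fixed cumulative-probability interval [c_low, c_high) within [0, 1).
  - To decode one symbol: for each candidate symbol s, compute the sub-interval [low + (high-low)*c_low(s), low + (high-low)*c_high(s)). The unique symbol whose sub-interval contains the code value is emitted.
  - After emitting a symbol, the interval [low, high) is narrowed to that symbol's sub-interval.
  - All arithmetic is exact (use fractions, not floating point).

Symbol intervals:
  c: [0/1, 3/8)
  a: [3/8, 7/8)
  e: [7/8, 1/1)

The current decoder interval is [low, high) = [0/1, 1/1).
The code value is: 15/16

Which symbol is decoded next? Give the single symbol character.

Answer: e

Derivation:
Interval width = high − low = 1/1 − 0/1 = 1/1
Scaled code = (code − low) / width = (15/16 − 0/1) / 1/1 = 15/16
  c: [0/1, 3/8) 
  a: [3/8, 7/8) 
  e: [7/8, 1/1) ← scaled code falls here ✓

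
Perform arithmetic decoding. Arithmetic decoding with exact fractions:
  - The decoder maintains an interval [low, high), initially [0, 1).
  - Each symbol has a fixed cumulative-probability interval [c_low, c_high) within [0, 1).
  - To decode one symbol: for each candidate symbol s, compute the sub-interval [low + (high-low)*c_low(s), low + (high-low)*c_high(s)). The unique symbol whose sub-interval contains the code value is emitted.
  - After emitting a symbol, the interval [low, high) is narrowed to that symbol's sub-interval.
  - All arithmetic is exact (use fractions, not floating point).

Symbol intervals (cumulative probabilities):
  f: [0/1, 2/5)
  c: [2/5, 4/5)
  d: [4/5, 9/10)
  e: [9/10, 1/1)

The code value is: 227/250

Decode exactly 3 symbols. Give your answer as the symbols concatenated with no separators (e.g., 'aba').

Answer: eff

Derivation:
Step 1: interval [0/1, 1/1), width = 1/1 - 0/1 = 1/1
  'f': [0/1 + 1/1*0/1, 0/1 + 1/1*2/5) = [0/1, 2/5)
  'c': [0/1 + 1/1*2/5, 0/1 + 1/1*4/5) = [2/5, 4/5)
  'd': [0/1 + 1/1*4/5, 0/1 + 1/1*9/10) = [4/5, 9/10)
  'e': [0/1 + 1/1*9/10, 0/1 + 1/1*1/1) = [9/10, 1/1) <- contains code 227/250
  emit 'e', narrow to [9/10, 1/1)
Step 2: interval [9/10, 1/1), width = 1/1 - 9/10 = 1/10
  'f': [9/10 + 1/10*0/1, 9/10 + 1/10*2/5) = [9/10, 47/50) <- contains code 227/250
  'c': [9/10 + 1/10*2/5, 9/10 + 1/10*4/5) = [47/50, 49/50)
  'd': [9/10 + 1/10*4/5, 9/10 + 1/10*9/10) = [49/50, 99/100)
  'e': [9/10 + 1/10*9/10, 9/10 + 1/10*1/1) = [99/100, 1/1)
  emit 'f', narrow to [9/10, 47/50)
Step 3: interval [9/10, 47/50), width = 47/50 - 9/10 = 1/25
  'f': [9/10 + 1/25*0/1, 9/10 + 1/25*2/5) = [9/10, 229/250) <- contains code 227/250
  'c': [9/10 + 1/25*2/5, 9/10 + 1/25*4/5) = [229/250, 233/250)
  'd': [9/10 + 1/25*4/5, 9/10 + 1/25*9/10) = [233/250, 117/125)
  'e': [9/10 + 1/25*9/10, 9/10 + 1/25*1/1) = [117/125, 47/50)
  emit 'f', narrow to [9/10, 229/250)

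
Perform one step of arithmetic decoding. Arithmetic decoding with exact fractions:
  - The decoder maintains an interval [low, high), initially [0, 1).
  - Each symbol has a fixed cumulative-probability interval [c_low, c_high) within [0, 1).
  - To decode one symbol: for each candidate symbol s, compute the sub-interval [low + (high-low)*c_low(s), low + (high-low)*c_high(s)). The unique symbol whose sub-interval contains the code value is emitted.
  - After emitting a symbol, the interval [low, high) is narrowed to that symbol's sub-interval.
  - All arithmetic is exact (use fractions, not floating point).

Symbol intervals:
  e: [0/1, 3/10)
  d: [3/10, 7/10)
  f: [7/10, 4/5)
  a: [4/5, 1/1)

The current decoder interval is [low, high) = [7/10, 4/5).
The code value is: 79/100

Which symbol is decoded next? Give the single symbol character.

Interval width = high − low = 4/5 − 7/10 = 1/10
Scaled code = (code − low) / width = (79/100 − 7/10) / 1/10 = 9/10
  e: [0/1, 3/10) 
  d: [3/10, 7/10) 
  f: [7/10, 4/5) 
  a: [4/5, 1/1) ← scaled code falls here ✓

Answer: a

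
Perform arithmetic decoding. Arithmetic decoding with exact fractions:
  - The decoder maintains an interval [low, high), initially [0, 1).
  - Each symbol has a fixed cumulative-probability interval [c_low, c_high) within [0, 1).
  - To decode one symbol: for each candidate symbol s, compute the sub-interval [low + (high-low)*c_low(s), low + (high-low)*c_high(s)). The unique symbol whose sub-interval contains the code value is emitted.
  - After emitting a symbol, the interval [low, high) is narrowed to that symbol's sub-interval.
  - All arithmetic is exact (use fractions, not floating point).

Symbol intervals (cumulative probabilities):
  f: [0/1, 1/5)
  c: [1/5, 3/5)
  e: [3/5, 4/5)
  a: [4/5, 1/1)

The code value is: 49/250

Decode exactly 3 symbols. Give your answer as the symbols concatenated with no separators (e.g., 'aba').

Step 1: interval [0/1, 1/1), width = 1/1 - 0/1 = 1/1
  'f': [0/1 + 1/1*0/1, 0/1 + 1/1*1/5) = [0/1, 1/5) <- contains code 49/250
  'c': [0/1 + 1/1*1/5, 0/1 + 1/1*3/5) = [1/5, 3/5)
  'e': [0/1 + 1/1*3/5, 0/1 + 1/1*4/5) = [3/5, 4/5)
  'a': [0/1 + 1/1*4/5, 0/1 + 1/1*1/1) = [4/5, 1/1)
  emit 'f', narrow to [0/1, 1/5)
Step 2: interval [0/1, 1/5), width = 1/5 - 0/1 = 1/5
  'f': [0/1 + 1/5*0/1, 0/1 + 1/5*1/5) = [0/1, 1/25)
  'c': [0/1 + 1/5*1/5, 0/1 + 1/5*3/5) = [1/25, 3/25)
  'e': [0/1 + 1/5*3/5, 0/1 + 1/5*4/5) = [3/25, 4/25)
  'a': [0/1 + 1/5*4/5, 0/1 + 1/5*1/1) = [4/25, 1/5) <- contains code 49/250
  emit 'a', narrow to [4/25, 1/5)
Step 3: interval [4/25, 1/5), width = 1/5 - 4/25 = 1/25
  'f': [4/25 + 1/25*0/1, 4/25 + 1/25*1/5) = [4/25, 21/125)
  'c': [4/25 + 1/25*1/5, 4/25 + 1/25*3/5) = [21/125, 23/125)
  'e': [4/25 + 1/25*3/5, 4/25 + 1/25*4/5) = [23/125, 24/125)
  'a': [4/25 + 1/25*4/5, 4/25 + 1/25*1/1) = [24/125, 1/5) <- contains code 49/250
  emit 'a', narrow to [24/125, 1/5)

Answer: faa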